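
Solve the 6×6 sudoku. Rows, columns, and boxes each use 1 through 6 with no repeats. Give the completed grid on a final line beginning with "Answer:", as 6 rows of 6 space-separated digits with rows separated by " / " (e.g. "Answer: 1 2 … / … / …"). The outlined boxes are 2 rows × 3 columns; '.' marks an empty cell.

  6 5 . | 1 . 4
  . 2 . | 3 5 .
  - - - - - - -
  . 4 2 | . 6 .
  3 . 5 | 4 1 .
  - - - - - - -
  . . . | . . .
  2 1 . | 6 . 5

Step 1. [r5c2∈{3,6}] r5c2 is the only open cell in col 2 admitting 3. So r5c2=3.
Step 2. [r6c3∈{4}] only 4 remains possible at r6c3, so r6c3=4.
Step 3. [r5c4∈{2}] r5c4 is down to just 2 ⇒ r5c4=2.
Step 4. [r2c1∈{1,4}] row 2 places 4 nowhere but r2c1, so r2c1=4.
Step 5. [r4c6∈{2}] r4c6 is down to just 2, so r4c6=2.
Step 6. [r3c6∈{3}] r3c6 is down to just 3. So r3c6=3.
Step 7. [r4c2∈{6}] r4c2 is down to just 6, so r4c2=6.
Step 8. [r6c5∈{3}] r6c5 is down to just 3 ⇒ r6c5=3.
Step 9. [r5c5∈{4}] nothing but 4 survives at r5c5. So r5c5=4.
Step 10. [r3c4∈{5}] r3c4 is down to just 5. So r3c4=5.
Step 11. [r5c3∈{6}] nothing but 6 survives at r5c3. So r5c3=6.
Step 12. [r2c3∈{1}] r2c3 is down to just 1 ⇒ r2c3=1.
Step 13. [r2c6∈{6}] nothing but 6 survives at r2c6, so r2c6=6.
Step 14. [r1c3∈{3}] nothing but 3 survives at r1c3 ⇒ r1c3=3.
Step 15. [r1c5∈{2}] r1c5 has the single candidate 2. So r1c5=2.
Step 16. [r5c6∈{1}] r5c6 is down to just 1, so r5c6=1.
Step 17. [r5c1∈{5}] r5c1 is down to just 5 ⇒ r5c1=5.
Step 18. [r3c1∈{1}] only 1 remains possible at r3c1, so r3c1=1.

Answer: 6 5 3 1 2 4 / 4 2 1 3 5 6 / 1 4 2 5 6 3 / 3 6 5 4 1 2 / 5 3 6 2 4 1 / 2 1 4 6 3 5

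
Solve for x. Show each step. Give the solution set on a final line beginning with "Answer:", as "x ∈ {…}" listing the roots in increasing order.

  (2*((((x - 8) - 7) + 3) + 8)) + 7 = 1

Step 1. [(2*((((x - 8) - 7) + 3) + 8)) + 7 = 1] +7 is outermost — subtract 7 both sides, so sub: 2*((((x - 8) - 7) + 3) + 8) = -6.
Step 2. [2*((((x - 8) - 7) + 3) + 8) = -6] 2·(inner) — divide through by 2, so div: (((x - 8) - 7) + 3) + 8 = -3.
Step 3. [(((x - 8) - 7) + 3) + 8 = -3] the outer +8 inverts by subtracting 8 ⇒ sub: ((x - 8) - 7) + 3 = -11.
Step 4. [((x - 8) - 7) + 3 = -11] subtract 3: x sits inside (… + 3). So sub: (x - 8) - 7 = -14.
Step 5. [(x - 8) - 7 = -14] -7 is outermost — add 7 both sides, so sub: x - 8 = -7.
Step 6. [x - 8 = -7] peel the -8: add 8 from each side ⇒ sub: x = 1.

Answer: x ∈ {1}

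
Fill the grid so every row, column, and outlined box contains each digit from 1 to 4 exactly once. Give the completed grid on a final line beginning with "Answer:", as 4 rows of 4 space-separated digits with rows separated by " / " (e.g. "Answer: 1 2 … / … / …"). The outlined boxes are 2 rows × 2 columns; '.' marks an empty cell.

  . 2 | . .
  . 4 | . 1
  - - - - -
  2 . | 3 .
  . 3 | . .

Step 1. [r3c4∈{4}] r3c4 has the single candidate 4, so r3c4=4.
Step 2. [r4c3∈{1,2}] col 3 places 1 nowhere but r4c3 ⇒ r4c3=1.
Step 3. [r1c1∈{1,3}] row 1 places 1 nowhere but r1c1. So r1c1=1.
Step 4. [r2c3∈{2}] only 2 remains possible at r2c3 ⇒ r2c3=2.
Step 5. [r2c1∈{3}] r2c1 is down to just 3 ⇒ r2c1=3.
Step 6. [r1c4∈{3}] r1c4 has the single candidate 3, so r1c4=3.
Step 7. [r4c4∈{2}] r4c4 is down to just 2. So r4c4=2.
Step 8. [r1c3∈{4}] nothing but 4 survives at r1c3. So r1c3=4.
Step 9. [r4c1∈{4}] only 4 remains possible at r4c1 ⇒ r4c1=4.
Step 10. [r3c2∈{1}] r3c2 is down to just 1 ⇒ r3c2=1.

Answer: 1 2 4 3 / 3 4 2 1 / 2 1 3 4 / 4 3 1 2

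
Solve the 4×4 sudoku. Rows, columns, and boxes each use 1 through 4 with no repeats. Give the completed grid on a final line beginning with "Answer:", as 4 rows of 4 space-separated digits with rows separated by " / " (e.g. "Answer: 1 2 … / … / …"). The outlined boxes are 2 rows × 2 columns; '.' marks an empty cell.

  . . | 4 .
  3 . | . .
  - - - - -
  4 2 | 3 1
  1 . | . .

Step 1. [r2c4∈{2}] only 2 remains possible at r2c4 ⇒ r2c4=2.
Step 2. [r1c2∈{1}] r1c2 has the single candidate 1 ⇒ r1c2=1.
Step 3. [r4c3∈{2}] r4c3's peers cover all but 2. So r4c3=2.
Step 4. [r1c1∈{2}] r1c1 has the single candidate 2, so r1c1=2.
Step 5. [r1c4∈{3}] r1c4's peers cover all but 3. So r1c4=3.
Step 6. [r4c2∈{3}] r4c2 is down to just 3. So r4c2=3.
Step 7. [r2c2∈{4}] r2c2's peers cover all but 4 ⇒ r2c2=4.
Step 8. [r2c3∈{1}] only 1 remains possible at r2c3. So r2c3=1.
Step 9. [r4c4∈{4}] only 4 remains possible at r4c4, so r4c4=4.

Answer: 2 1 4 3 / 3 4 1 2 / 4 2 3 1 / 1 3 2 4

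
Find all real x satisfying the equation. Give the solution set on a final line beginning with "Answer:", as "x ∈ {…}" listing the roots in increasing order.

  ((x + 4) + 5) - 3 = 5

Step 1. [((x + 4) + 5) - 3 = 5] add 3: x sits inside (… - 3), so sub: (x + 4) + 5 = 8.
Step 2. [(x + 4) + 5 = 8] peel the +5: subtract 5 from each side. So sub: x + 4 = 3.
Step 3. [x + 4 = 3] 4 comes off first (subtract 4). So sub: x = -1.

Answer: x ∈ {-1}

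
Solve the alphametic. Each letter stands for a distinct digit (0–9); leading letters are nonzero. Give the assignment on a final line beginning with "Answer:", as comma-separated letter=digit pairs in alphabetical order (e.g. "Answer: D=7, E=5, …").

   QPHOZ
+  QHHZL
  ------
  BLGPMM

Step 1. [col 1: Z + L ≡ M (mod 10)] column 1 (Z + L ≡ M (mod 10), carry-in 0) doesn't pin L yet; pick L=7 and continue, so L=7.
Step 2. [B] the sum has 6 digits but both addends have 5; that extra leading digit B is the final carry, namely 1 ⇒ B=1.
Step 3. [col 1: Z + L ≡ M (mod 10)] no forcing yet in column 1 (carry-in 0); Z=5 is free and consistent — try it. So Z=5.
Step 4. [col 1: Z + L ≡ M (mod 10)] column 1: given Z=5, L=7, carry-in 0, and digits 1,5,7 already taken and all letters distinct, Z+L≡M (mod 10) forces M=2, so M=2.
Step 5. [col 2: O + Z ≡ M (mod 10)] in column 2 we have O+Z≡M with carry-in 1; given Z=5, M=2 and digits 1,2,5,7 already taken and all letters distinct, that pins O to 6. So O=6.
Step 6. [col 3: H + H ≡ P (mod 10)] in column 3 we have H+H≡P with carry-in 1; given nothing yet and digits 1,2,5,6,7 already taken and all letters distinct, that pins H to 4 ⇒ H=4.
Step 7. [col 3: H + H ≡ P (mod 10)] column 3: given H=4, carry-in 1, and digits 1,2,4,5,6,7 already taken and all letters distinct, H+H≡P (mod 10) forces P=9, so P=9.
Step 8. [col 4: P + H ≡ G (mod 10)] in column 4 we have P+H≡G with carry-in 0; given P=9, H=4 and digits 1,2,4,5,6,7,9 already taken and all letters distinct, that pins G to 3 ⇒ G=3.
Step 9. [col 5: Q + Q ≡ L (mod 10)] column 5 reads Q+Q+carry(1)=L with L=7; with digits 1,2,3,4,5,6,7,9 already taken and all letters distinct, the only value for Q is 8 ⇒ Q=8.

Answer: B=1, G=3, H=4, L=7, M=2, O=6, P=9, Q=8, Z=5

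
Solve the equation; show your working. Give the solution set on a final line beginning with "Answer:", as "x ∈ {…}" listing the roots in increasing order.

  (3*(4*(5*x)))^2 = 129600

Step 1. [(3*(4*(5*x)))^2 = 129600] √ both sides: 129600 ≥ 0 gives two branches. So sqrt: 3*(4*(5*x)) = 360 or -360.
Step 2. [3*(4*(5*x)) = 360 or -360] 3·(inner) — divide through by 3, so div: 4*(5*x) = 120 or -120.
Step 3. [4*(5*x) = 120 or -120] 4 out front; divide by 4 ⇒ div: 5*x = 30 or -30.
Step 4. [5*x = 30 or -30] divide by the outer 5, so div: x = 6 or -6.

Answer: x ∈ {-6, 6}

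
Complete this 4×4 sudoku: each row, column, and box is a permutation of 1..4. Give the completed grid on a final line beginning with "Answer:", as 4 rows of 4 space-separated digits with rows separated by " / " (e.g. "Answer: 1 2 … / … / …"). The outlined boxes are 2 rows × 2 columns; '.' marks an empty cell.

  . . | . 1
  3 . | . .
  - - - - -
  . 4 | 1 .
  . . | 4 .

Step 1. [r3c1∈{2}] r3c1 is down to just 2, so r3c1=2.
Step 2. [r2c3∈{2}] r2c3 is down to just 2, so r2c3=2.
Step 3. [r4c2∈{1,3}] 3 has one home in col 2: r4c2 ⇒ r4c2=3.
Step 4. [r1c1∈{4}] only 4 remains possible at r1c1, so r1c1=4.
Step 5. [r2c2∈{1}] r2c2 has the single candidate 1, so r2c2=1.
Step 6. [r1c2∈{2}] r1c2's peers cover all but 2. So r1c2=2.
Step 7. [r4c1∈{1}] nothing but 1 survives at r4c1. So r4c1=1.
Step 8. [r3c4∈{3}] r3c4 has the single candidate 3 ⇒ r3c4=3.
Step 9. [r1c3∈{3}] r1c3 is down to just 3. So r1c3=3.
Step 10. [r4c4∈{2}] only 2 remains possible at r4c4. So r4c4=2.
Step 11. [r2c4∈{4}] nothing but 4 survives at r2c4, so r2c4=4.

Answer: 4 2 3 1 / 3 1 2 4 / 2 4 1 3 / 1 3 4 2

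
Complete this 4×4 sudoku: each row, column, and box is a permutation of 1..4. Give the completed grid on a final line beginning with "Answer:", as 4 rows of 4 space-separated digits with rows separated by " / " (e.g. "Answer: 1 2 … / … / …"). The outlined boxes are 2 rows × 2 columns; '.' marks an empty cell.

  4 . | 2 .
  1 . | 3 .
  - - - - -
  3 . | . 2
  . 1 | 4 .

Step 1. [r3c3∈{1}] r3c3 has the single candidate 1, so r3c3=1.
Step 2. [r3c2∈{4}] nothing but 4 survives at r3c2, so r3c2=4.
Step 3. [r2c2∈{2}] only 2 remains possible at r2c2, so r2c2=2.
Step 4. [r2c4∈{4}] r2c4's peers cover all but 4. So r2c4=4.
Step 5. [r4c4∈{3}] r4c4 is down to just 3, so r4c4=3.
Step 6. [r1c4∈{1}] r1c4 has the single candidate 1 ⇒ r1c4=1.
Step 7. [r1c2∈{3}] r1c2's peers cover all but 3, so r1c2=3.
Step 8. [r4c1∈{2}] r4c1 is down to just 2, so r4c1=2.

Answer: 4 3 2 1 / 1 2 3 4 / 3 4 1 2 / 2 1 4 3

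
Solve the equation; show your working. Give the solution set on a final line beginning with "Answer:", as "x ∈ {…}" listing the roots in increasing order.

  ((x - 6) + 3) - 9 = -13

Step 1. [((x - 6) + 3) - 9 = -13] peel the -9: add 9 from each side, so sub: (x - 6) + 3 = -4.
Step 2. [(x - 6) + 3 = -4] +3 is outermost — subtract 3 both sides, so sub: x - 6 = -7.
Step 3. [x - 6 = -7] peel the -6: add 6 from each side, so sub: x = -1.

Answer: x ∈ {-1}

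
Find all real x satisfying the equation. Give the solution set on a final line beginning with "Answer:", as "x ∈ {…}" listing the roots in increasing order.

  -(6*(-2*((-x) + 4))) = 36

Step 1. [-(6*(-2*((-x) + 4))) = 36] flip signs both sides. So neg: 6*(-2*((-x) + 4)) = -36.
Step 2. [6*(-2*((-x) + 4)) = -36] 6·(inner) — divide through by 6. So div: -2*((-x) + 4) = -6.
Step 3. [-2*((-x) + 4) = -6] -2 out front; divide by -2 ⇒ div: (-x) + 4 = 3.
Step 4. [(-x) + 4 = 3] subtract 4: x sits inside (… + 4). So sub: -x = -1.
Step 5. [-x = -1] flip signs both sides ⇒ neg: x = 1.

Answer: x ∈ {1}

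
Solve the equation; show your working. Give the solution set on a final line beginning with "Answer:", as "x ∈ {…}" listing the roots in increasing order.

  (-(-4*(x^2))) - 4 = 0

Step 1. [(-(-4*(x^2))) - 4 = 0] 4 comes off first (add 4) ⇒ sub: -(-4*(x^2)) = 4.
Step 2. [-(-4*(x^2)) = 4] leading − — multiply by −1. So neg: -4*(x^2) = -4.
Step 3. [-4*(x^2) = -4] LHS = -4·(…); ÷-4 both sides ⇒ div: x^2 = 1.
Step 4. [x^2 = 1] √ both sides: 1 ≥ 0 gives two branches. So sqrt: x = 1 or -1.

Answer: x ∈ {-1, 1}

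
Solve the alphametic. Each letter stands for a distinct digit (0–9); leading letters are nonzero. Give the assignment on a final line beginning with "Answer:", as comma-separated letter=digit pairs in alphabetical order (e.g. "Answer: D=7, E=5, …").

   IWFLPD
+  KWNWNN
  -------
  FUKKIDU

Step 1. [col 1: D + N ≡ U (mod 10)] several values work for N in column 1 (D + N ≡ U (mod 10), carry-in 0); try N=6. So N=6.
Step 2. [F] adding two 6-digit numbers gives at most 6+1 digits, and here it does — F is that final carry and must be 1 ⇒ F=1.
Step 3. [col 1: D + N ≡ U (mod 10)] no forcing yet in column 1 (carry-in 0); D=7 is free and consistent — try it ⇒ D=7.
Step 4. [col 1: D + N ≡ U (mod 10)] in column 1 we have D+N≡U with carry-in 0; given D=7, N=6 and digits 1,6,7 already taken and all letters distinct, that pins U to 3 ⇒ U=3.
Step 5. [col 2: P + N ≡ D (mod 10)] in column 2 we have P+N≡D with carry-in 1; given N=6, D=7 and digits 1,3,6,7 already taken and all letters distinct, that pins P to 0. So P=0.
Step 6. [col 3: L + W ≡ I (mod 10)] I=4 is one option consistent with column 3 (L + W ≡ I (mod 10), carry-in 0) — take it. So I=4.
Step 7. [col 3: L + W ≡ I (mod 10)] no forcing yet in column 3 (carry-in 0); W=9 is free and consistent — try it. So W=9.
Step 8. [col 3: L + W ≡ I (mod 10)] in column 3 we have L+W≡I with carry-in 0; given W=9, I=4 and digits 0,1,3,4,6,7,9 already taken and all letters distinct, that pins L to 5. So L=5.
Step 9. [col 4: F + N ≡ K (mod 10)] in column 4 we have F+N≡K with carry-in 1; given F=1, N=6 and digits 0,1,3,4,5,6,7,9 already taken and all letters distinct, that pins K to 8 ⇒ K=8.

Answer: D=7, F=1, I=4, K=8, L=5, N=6, P=0, U=3, W=9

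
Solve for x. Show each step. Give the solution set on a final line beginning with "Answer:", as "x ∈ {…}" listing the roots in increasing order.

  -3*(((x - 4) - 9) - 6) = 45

Step 1. [-3*(((x - 4) - 9) - 6) = 45] -3·(inner) — divide through by -3, so div: ((x - 4) - 9) - 6 = -15.
Step 2. [((x - 4) - 9) - 6 = -15] 6 comes off first (add 6). So sub: (x - 4) - 9 = -9.
Step 3. [(x - 4) - 9 = -9] 9 comes off first (add 9). So sub: x - 4 = 0.
Step 4. [x - 4 = 0] add 4: x sits inside (… - 4) ⇒ sub: x = 4.

Answer: x ∈ {4}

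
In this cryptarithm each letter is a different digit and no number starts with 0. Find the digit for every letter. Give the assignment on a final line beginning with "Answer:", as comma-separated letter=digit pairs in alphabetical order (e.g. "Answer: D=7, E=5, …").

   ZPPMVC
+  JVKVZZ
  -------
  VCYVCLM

Step 1. [col 1: C + Z ≡ M (mod 10)] no forcing yet in column 1 (carry-in 0); Z=8 is free and consistent — try it, so Z=8.
Step 2. [col 1: C + Z ≡ M (mod 10)] no forcing yet in column 1 (carry-in 0); C=5 is free and consistent — try it, so C=5.
Step 3. [col 1: C + Z ≡ M (mod 10)] column 1 reads C+Z+carry(0)=M with C=5, Z=8; with digits 5,8 already taken and all letters distinct, the only value for M is 3. So M=3.
Step 4. [col 2: V + Z ≡ L (mod 10)] several values work for V in column 2 (V + Z ≡ L (mod 10), carry-in 1); try V=1 ⇒ V=1.
Step 5. [col 2: V + Z ≡ L (mod 10)] column 2 reads V+Z+carry(1)=L with V=1, Z=8; with digits 1,3,5,8 already taken and all letters distinct, the only value for L is 0. So L=0.
Step 6. [col 4: P + K ≡ V (mod 10)] several values work for P in column 4 (P + K ≡ V (mod 10), carry-in 0); try P=2 ⇒ P=2.
Step 7. [col 4: P + K ≡ V (mod 10)] in column 4 we have P+K≡V with carry-in 0; given P=2, V=1 and digits 0,1,2,3,5,8 already taken and all letters distinct, that pins K to 9. So K=9.
Step 8. [col 5: P + V ≡ Y (mod 10)] column 5: given P=2, V=1, carry-in 1, and digits 0,1,2,3,5,8,9 already taken and all letters distinct, P+V≡Y (mod 10) forces Y=4 ⇒ Y=4.
Step 9. [col 6: Z + J ≡ C (mod 10)] in column 6 we have Z+J≡C with carry-in 0; given Z=8, C=5 and digits 0,1,2,3,4,5,8,9 already taken and all letters distinct, that pins J to 7. So J=7.

Answer: C=5, J=7, K=9, L=0, M=3, P=2, V=1, Y=4, Z=8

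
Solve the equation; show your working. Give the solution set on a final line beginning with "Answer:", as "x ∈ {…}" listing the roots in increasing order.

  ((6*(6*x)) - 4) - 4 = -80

Step 1. [((6*(6*x)) - 4) - 4 = -80] add 4: x sits inside (… - 4), so sub: (6*(6*x)) - 4 = -76.
Step 2. [(6*(6*x)) - 4 = -76] peel the -4: add 4 from each side, so sub: 6*(6*x) = -72.
Step 3. [6*(6*x) = -72] leading coefficient 6: divide by 6. So div: 6*x = -12.
Step 4. [6*x = -12] 6·(inner) — divide through by 6, so div: x = -2.

Answer: x ∈ {-2}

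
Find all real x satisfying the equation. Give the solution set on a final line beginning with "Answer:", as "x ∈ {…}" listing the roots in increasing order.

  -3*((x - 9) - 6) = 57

Step 1. [-3*((x - 9) - 6) = 57] -3·(inner) — divide through by -3. So div: (x - 9) - 6 = -19.
Step 2. [(x - 9) - 6 = -19] 6 comes off first (add 6) ⇒ sub: x - 9 = -13.
Step 3. [x - 9 = -13] 9 comes off first (add 9). So sub: x = -4.

Answer: x ∈ {-4}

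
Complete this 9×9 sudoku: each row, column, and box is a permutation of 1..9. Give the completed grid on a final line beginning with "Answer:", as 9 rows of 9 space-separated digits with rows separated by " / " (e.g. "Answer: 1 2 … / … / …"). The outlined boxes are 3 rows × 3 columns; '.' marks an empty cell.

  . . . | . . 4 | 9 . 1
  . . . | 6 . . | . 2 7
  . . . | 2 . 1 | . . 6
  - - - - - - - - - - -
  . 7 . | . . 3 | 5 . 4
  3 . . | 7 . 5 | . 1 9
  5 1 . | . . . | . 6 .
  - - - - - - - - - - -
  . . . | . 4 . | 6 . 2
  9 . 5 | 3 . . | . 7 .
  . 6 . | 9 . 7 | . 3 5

Step 1. [r4c8∈{8}] r4c8 is down to just 8 ⇒ r4c8=8.
Step 2. [r7c6∈{8}] nothing but 8 survives at r7c6. So r7c6=8.
Step 3. [r3c8∈{4,5}] r3c8 is the only open cell in col 8 admitting 4. So r3c8=4.
Step 4. [r2c6∈{9}] r2c6's peers cover all but 9 ⇒ r2c6=9.
Step 5. [r6c6∈{2}] only 2 remains possible at r6c6. So r6c6=2.
Step 6. [r3c2∈{3,5,8,9}] in col 2, 9 fits only at r3c2, so r3c2=9.
Step 7. [r3c5∈{3,5,7,8}] row 3 places 5 nowhere but r3c5. So r3c5=5.
Step 8. [r1c4∈{8}] nothing but 8 survives at r1c4. So r1c4=8.
Step 9. [r2c5∈{3}] r2c5's peers cover all but 3. So r2c5=3.
Step 10. [r2c7∈{8}] r2c7 is down to just 8, so r2c7=8.
Step 11. [r3c7∈{3}] r3c7 has the single candidate 3, so r3c7=3.
Step 12. [r5c7∈{2}] r5c7's peers cover all but 2 ⇒ r5c7=2.
Step 13. [r7c2∈{3}] r7c2 has the single candidate 3. So r7c2=3.
Step 14. [r1c3∈{2,3,6,7}] r1c3 is the only open cell in row 1 admitting 3, so r1c3=3.
Step 15. [r1c1∈{2,6,7}] r1c1 is the only open cell in row 1 admitting 6 ⇒ r1c1=6.
Step 16. [r4c1∈{2}] nothing but 2 survives at r4c1, so r4c1=2.
Step 17. [r9c3∈{1,2,4,8}] 2 has one home in col 3: r9c3 ⇒ r9c3=2.
Step 18. [r9c5∈{1}] r9c5's peers cover all but 1 ⇒ r9c5=1.
Step 19. [r9c1∈{4,8}] r9c1 is the only open cell in row 9 admitting 8. So r9c1=8.
Step 20. [r5c2∈{4,8}] 8 has one home in col 2: r5c2, so r5c2=8.
Step 21. [r5c3∈{4,6}] across row 5, 4 lands solely at r5c3. So r5c3=4.
Step 22. [r2c3∈{1}] r2c3 has the single candidate 1, so r2c3=1.
Step 23. [r3c1∈{7}] r3c1's peers cover all but 7. So r3c1=7.
Step 24. [r5c5∈{6}] nothing but 6 survives at r5c5. So r5c5=6.
Step 25. [r2c2∈{4,5}] 5 has one home in row 2: r2c2, so r2c2=5.
Step 26. [r6c3∈{9}] r6c3's peers cover all but 9. So r6c3=9.
Step 27. [r8c2∈{4}] r8c2's peers cover all but 4 ⇒ r8c2=4.
Step 28. [r8c7∈{1}] r8c7 is down to just 1, so r8c7=1.
Step 29. [r7c3∈{7}] r7c3 has the single candidate 7. So r7c3=7.
Step 30. [r6c7∈{7}] nothing but 7 survives at r6c7, so r6c7=7.
Step 31. [r6c5∈{8}] r6c5's peers cover all but 8. So r6c5=8.
Step 32. [r4c3∈{6}] r4c3's peers cover all but 6. So r4c3=6.
Step 33. [r8c9∈{8}] r8c9 is down to just 8 ⇒ r8c9=8.
Step 34. [r4c5∈{9}] r4c5 has the single candidate 9 ⇒ r4c5=9.
Step 35. [r7c8∈{9}] only 9 remains possible at r7c8, so r7c8=9.
Step 36. [r9c7∈{4}] nothing but 4 survives at r9c7. So r9c7=4.
Step 37. [r8c6∈{6}] r8c6 has the single candidate 6 ⇒ r8c6=6.
Step 38. [r1c5∈{7}] only 7 remains possible at r1c5. So r1c5=7.
Step 39. [r8c5∈{2}] nothing but 2 survives at r8c5 ⇒ r8c5=2.
Step 40. [r4c4∈{1}] r4c4 has the single candidate 1, so r4c4=1.
Step 41. [r7c4∈{5}] nothing but 5 survives at r7c4, so r7c4=5.
Step 42. [r3c3∈{8}] only 8 remains possible at r3c3, so r3c3=8.
Step 43. [r6c9∈{3}] r6c9's peers cover all but 3. So r6c9=3.
Step 44. [r6c4∈{4}] r6c4 has the single candidate 4, so r6c4=4.
Step 45. [r7c1∈{1}] r7c1's peers cover all but 1 ⇒ r7c1=1.
Step 46. [r2c1∈{4}] nothing but 4 survives at r2c1 ⇒ r2c1=4.
Step 47. [r1c2∈{2}] r1c2 is down to just 2. So r1c2=2.
Step 48. [r1c8∈{5}] r1c8 has the single candidate 5. So r1c8=5.

Answer: 6 2 3 8 7 4 9 5 1 / 4 5 1 6 3 9 8 2 7 / 7 9 8 2 5 1 3 4 6 / 2 7 6 1 9 3 5 8 4 / 3 8 4 7 6 5 2 1 9 / 5 1 9 4 8 2 7 6 3 / 1 3 7 5 4 8 6 9 2 / 9 4 5 3 2 6 1 7 8 / 8 6 2 9 1 7 4 3 5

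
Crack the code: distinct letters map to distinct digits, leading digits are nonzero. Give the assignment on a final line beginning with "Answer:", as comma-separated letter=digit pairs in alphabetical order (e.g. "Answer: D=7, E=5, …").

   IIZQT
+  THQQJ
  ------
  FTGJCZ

Step 1. [col 1: T + J ≡ Z (mod 10)] no forcing yet in column 1 (carry-in 0); Z=0 is free and consistent — try it ⇒ Z=0.
Step 2. [F] F is the leading digit of a 6-digit sum of two 5-digit numbers; the final carry is exactly 1. So F=1.
Step 3. [col 1: T + J ≡ Z (mod 10)] no forcing yet in column 1 (carry-in 0); J=8 is free and consistent — try it, so J=8.
Step 4. [col 1: T + J ≡ Z (mod 10)] column 1: given J=8, Z=0, carry-in 0, and digits 0,1,8 already taken and all letters distinct, T+J≡Z (mod 10) forces T=2 ⇒ T=2.
Step 5. [col 2: Q + Q ≡ C (mod 10)] C=5 is one option consistent with column 2 (Q + Q ≡ C (mod 10), carry-in 1) — take it ⇒ C=5.
Step 6. [col 2: Q + Q ≡ C (mod 10)] from column 2 (C=5, carry-in 1, digits 0,1,2,5,8 already taken and all letters distinct): Q must equal 7 ⇒ Q=7.
Step 7. [col 4: I + H ≡ G (mod 10)] no forcing yet in column 4 (carry-in 0); H=4 is free and consistent — try it, so H=4.
Step 8. [col 4: I + H ≡ G (mod 10)] in column 4 we have I+H≡G with carry-in 0; given H=4 and digits 0,1,2,4,5,7,8 already taken and all letters distinct, that pins G to 3, so G=3.
Step 9. [col 4: I + H ≡ G (mod 10)] column 4: given H=4, G=3, carry-in 0, and digits 0,1,2,3,4,5,7,8 already taken and all letters distinct, I+H≡G (mod 10) forces I=9. So I=9.

Answer: C=5, F=1, G=3, H=4, I=9, J=8, Q=7, T=2, Z=0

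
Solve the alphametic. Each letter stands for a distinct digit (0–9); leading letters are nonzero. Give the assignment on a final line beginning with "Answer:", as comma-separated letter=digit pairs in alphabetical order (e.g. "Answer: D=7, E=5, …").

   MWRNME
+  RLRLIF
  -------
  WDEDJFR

Step 1. [W] adding two 6-digit numbers gives at most 6+1 digits, and here it does — W is that final carry and must be 1. So W=1.
Step 2. [col 1: E + F ≡ R (mod 10)] column 1 (E + F ≡ R (mod 10), carry-in 0) doesn't pin R yet; pick R=8 and continue. So R=8.
Step 3. [col 1: E + F ≡ R (mod 10)] several values work for E in column 1 (E + F ≡ R (mod 10), carry-in 0); try E=6, so E=6.
Step 4. [col 1: E + F ≡ R (mod 10)] in column 1 we have E+F≡R with carry-in 0; given E=6, R=8 and digits 1,6,8 already taken and all letters distinct, that pins F to 2 ⇒ F=2.
Step 5. [col 2: M + I ≡ F (mod 10)] several values work for M in column 2 (M + I ≡ F (mod 10), carry-in 0); try M=9, so M=9.
Step 6. [col 2: M + I ≡ F (mod 10)] in column 2 we have M+I≡F with carry-in 0; given M=9, F=2 and digits 1,2,6,8,9 already taken and all letters distinct, that pins I to 3. So I=3.
Step 7. [col 3: N + L ≡ J (mod 10)] no forcing yet in column 3 (carry-in 1); N=5 is free and consistent — try it, so N=5.
Step 8. [col 3: N + L ≡ J (mod 10)] in column 3 we have N+L≡J with carry-in 1; given N=5 and digits 1,2,3,5,6,8,9 already taken and all letters distinct, that pins J to 0. So J=0.
Step 9. [col 3: N + L ≡ J (mod 10)] column 3: given N=5, J=0, carry-in 1, and digits 0,1,2,3,5,6,8,9 already taken and all letters distinct, N+L≡J (mod 10) forces L=4. So L=4.
Step 10. [col 4: R + R ≡ D (mod 10)] column 4 reads R+R+carry(1)=D with R=8; with digits 0,1,2,3,4,5,6,8,9 already taken and all letters distinct, the only value for D is 7, so D=7.

Answer: D=7, E=6, F=2, I=3, J=0, L=4, M=9, N=5, R=8, W=1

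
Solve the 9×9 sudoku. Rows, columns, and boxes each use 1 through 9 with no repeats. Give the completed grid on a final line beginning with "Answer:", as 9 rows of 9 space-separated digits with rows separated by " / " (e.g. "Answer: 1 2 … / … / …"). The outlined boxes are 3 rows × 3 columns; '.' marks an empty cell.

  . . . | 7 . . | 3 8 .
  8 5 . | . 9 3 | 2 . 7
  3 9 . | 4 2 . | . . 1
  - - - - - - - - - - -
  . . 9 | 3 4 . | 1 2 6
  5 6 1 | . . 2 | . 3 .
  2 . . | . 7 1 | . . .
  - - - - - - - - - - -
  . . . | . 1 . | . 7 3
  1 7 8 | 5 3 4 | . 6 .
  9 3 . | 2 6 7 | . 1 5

Step 1. [r9c3∈{4}] r9c3's peers cover all but 4, so r9c3=4.
Step 2. [r6c8∈{4,5,9}] 9 has one home in col 8: r6c8, so r6c8=9.
Step 3. [r2c3∈{6}] nothing but 6 survives at r2c3, so r2c3=6.
Step 4. [r5c5∈{8}] r5c5 has the single candidate 8, so r5c5=8.
Step 5. [r7c7∈{4,8,9}] across row 7, 4 lands solely at r7c7, so r7c7=4.
Step 6. [r6c9∈{4,8}] 8 has one home in col 9: r6c9, so r6c9=8.
Step 7. [r3c6∈{5,6,8}] in row 3, 8 fits only at r3c6. So r3c6=8.
Step 8. [r1c1∈{4}] nothing but 4 survives at r1c1. So r1c1=4.
Step 9. [r7c2∈{2}] r7c2 is down to just 2, so r7c2=2.
Step 10. [r7c4∈{8,9}] r7c4 is the only open cell in row 7 admitting 8, so r7c4=8.
Step 11. [r3c7∈{5,6}] in row 3, 6 fits only at r3c7 ⇒ r3c7=6.
Step 12. [r1c5∈{5}] r1c5's peers cover all but 5, so r1c5=5.
Step 13. [r1c9∈{9}] r1c9 is down to just 9 ⇒ r1c9=9.
Step 14. [r3c8∈{5}] nothing but 5 survives at r3c8. So r3c8=5.
Step 15. [r1c2∈{1}] r1c2's peers cover all but 1, so r1c2=1.
Step 16. [r8c9∈{2}] nothing but 2 survives at r8c9. So r8c9=2.
Step 17. [r8c7∈{9}] r8c7 has the single candidate 9, so r8c7=9.
Step 18. [r1c6∈{6}] r1c6 is down to just 6. So r1c6=6.
Step 19. [r7c1∈{6}] r7c1's peers cover all but 6, so r7c1=6.
Step 20. [r2c4∈{1}] nothing but 1 survives at r2c4. So r2c4=1.
Step 21. [r3c3∈{7}] only 7 remains possible at r3c3, so r3c3=7.
Step 22. [r2c8∈{4}] r2c8 has the single candidate 4 ⇒ r2c8=4.
Step 23. [r6c7∈{5}] nothing but 5 survives at r6c7, so r6c7=5.
Step 24. [r4c2∈{8}] r4c2's peers cover all but 8 ⇒ r4c2=8.
Step 25. [r1c3∈{2}] only 2 remains possible at r1c3, so r1c3=2.
Step 26. [r5c7∈{7}] r5c7 has the single candidate 7, so r5c7=7.
Step 27. [r5c9∈{4}] r5c9 has the single candidate 4, so r5c9=4.
Step 28. [r7c6∈{9}] r7c6 is down to just 9. So r7c6=9.
Step 29. [r4c6∈{5}] r4c6's peers cover all but 5 ⇒ r4c6=5.
Step 30. [r6c4∈{6}] r6c4 has the single candidate 6 ⇒ r6c4=6.
Step 31. [r7c3∈{5}] r7c3 has the single candidate 5, so r7c3=5.
Step 32. [r4c1∈{7}] r4c1 is down to just 7, so r4c1=7.
Step 33. [r6c3∈{3}] r6c3's peers cover all but 3 ⇒ r6c3=3.
Step 34. [r5c4∈{9}] r5c4's peers cover all but 9. So r5c4=9.
Step 35. [r6c2∈{4}] r6c2's peers cover all but 4. So r6c2=4.
Step 36. [r9c7∈{8}] r9c7's peers cover all but 8. So r9c7=8.

Answer: 4 1 2 7 5 6 3 8 9 / 8 5 6 1 9 3 2 4 7 / 3 9 7 4 2 8 6 5 1 / 7 8 9 3 4 5 1 2 6 / 5 6 1 9 8 2 7 3 4 / 2 4 3 6 7 1 5 9 8 / 6 2 5 8 1 9 4 7 3 / 1 7 8 5 3 4 9 6 2 / 9 3 4 2 6 7 8 1 5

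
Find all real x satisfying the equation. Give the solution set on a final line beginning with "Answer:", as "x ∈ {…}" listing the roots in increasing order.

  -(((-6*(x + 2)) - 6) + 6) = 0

Step 1. [-(((-6*(x + 2)) - 6) + 6) = 0] leading − — multiply by −1, so neg: ((-6*(x + 2)) - 6) + 6 = 0.
Step 2. [((-6*(x + 2)) - 6) + 6 = 0] subtract 6: x sits inside (… + 6). So sub: (-6*(x + 2)) - 6 = -6.
Step 3. [(-6*(x + 2)) - 6 = -6] -6 divides every term; factor it out. So factor: (x + 2) + 1 = 1.
Step 4. [(x + 2) + 1 = 1] the outer +1 inverts by subtracting 1 ⇒ sub: x + 2 = 0.
Step 5. [x + 2 = 0] 2 comes off first (subtract 2). So sub: x = -2.

Answer: x ∈ {-2}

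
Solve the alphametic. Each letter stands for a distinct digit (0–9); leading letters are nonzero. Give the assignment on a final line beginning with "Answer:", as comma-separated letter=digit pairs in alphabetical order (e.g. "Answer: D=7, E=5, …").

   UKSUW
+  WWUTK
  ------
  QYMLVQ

Step 1. [col 1: W + K ≡ Q (mod 10)] column 1 (W + K ≡ Q (mod 10), carry-in 0) doesn't pin W yet; pick W=7 and continue. So W=7.
Step 2. [col 1: W + K ≡ Q (mod 10)] column 1 (W + K ≡ Q (mod 10), carry-in 0) doesn't pin Q yet; pick Q=1 and continue, so Q=1.
Step 3. [col 1: W + K ≡ Q (mod 10)] from column 1 (W=7, Q=1, carry-in 0, digits 1,7 already taken and all letters distinct): K must equal 4, so K=4.
Step 4. [col 2: U + T ≡ V (mod 10)] several values work for T in column 2 (U + T ≡ V (mod 10), carry-in 1); try T=0, so T=0.
Step 5. [col 2: U + T ≡ V (mod 10)] several values work for V in column 2 (U + T ≡ V (mod 10), carry-in 1); try V=9 ⇒ V=9.
Step 6. [col 2: U + T ≡ V (mod 10)] in column 2 we have U+T≡V with carry-in 1; given T=0, V=9 and digits 0,1,4,7,9 already taken and all letters distinct, that pins U to 8 ⇒ U=8.
Step 7. [col 3: S + U ≡ L (mod 10)] column 3 reads S+U+carry(0)=L with U=8; with digits 0,1,4,7,8,9 already taken and all letters distinct, the only value for S is 5, so S=5.
Step 8. [col 3: S + U ≡ L (mod 10)] in column 3 we have S+U≡L with carry-in 0; given S=5, U=8 and digits 0,1,4,5,7,8,9 already taken and all letters distinct, that pins L to 3. So L=3.
Step 9. [col 4: K + W ≡ M (mod 10)] column 4 reads K+W+carry(1)=M with K=4, W=7; with digits 0,1,3,4,5,7,8,9 already taken and all letters distinct, the only value for M is 2. So M=2.
Step 10. [col 5: U + W ≡ Y (mod 10)] column 5: given U=8, W=7, carry-in 1, and digits 0,1,2,3,4,5,7,8,9 already taken and all letters distinct, U+W≡Y (mod 10) forces Y=6 ⇒ Y=6.

Answer: K=4, L=3, M=2, Q=1, S=5, T=0, U=8, V=9, W=7, Y=6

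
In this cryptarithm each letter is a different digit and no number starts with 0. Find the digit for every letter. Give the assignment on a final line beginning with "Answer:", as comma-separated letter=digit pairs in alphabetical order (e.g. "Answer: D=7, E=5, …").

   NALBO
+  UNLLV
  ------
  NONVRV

Step 1. [col 1: O + V ≡ V (mod 10)] column 1: given nothing yet, carry-in 0, and all letters distinct, none taken yet, O+V≡V (mod 10) forces O=0, so O=0.
Step 2. [N] adding two 5-digit numbers gives at most 5+1 digits, and here it does — N is that final carry and must be 1, so N=1.
Step 3. [col 1: O + V ≡ V (mod 10)] V=5 is one option consistent with column 1 (O + V ≡ V (mod 10), carry-in 0) — take it. So V=5.
Step 4. [col 2: B + L ≡ R (mod 10)] column 2 (B + L ≡ R (mod 10), carry-in 0) doesn't pin L yet; pick L=7 and continue. So L=7.
Step 5. [col 2: B + L ≡ R (mod 10)] column 2 (B + L ≡ R (mod 10), carry-in 0) doesn't pin B yet; pick B=6 and continue ⇒ B=6.
Step 6. [col 2: B + L ≡ R (mod 10)] in column 2 we have B+L≡R with carry-in 0; given B=6, L=7 and digits 0,1,5,6,7 already taken and all letters distinct, that pins R to 3, so R=3.
Step 7. [col 4: A + N ≡ N (mod 10)] column 4 reads A+N+carry(1)=N with N=1; with digits 0,1,3,5,6,7 already taken and all letters distinct, the only value for A is 9. So A=9.
Step 8. [col 5: N + U ≡ O (mod 10)] from column 5 (N=1, O=0, carry-in 1, digits 0,1,3,5,6,7,9 already taken and all letters distinct): U must equal 8, so U=8.

Answer: A=9, B=6, L=7, N=1, O=0, R=3, U=8, V=5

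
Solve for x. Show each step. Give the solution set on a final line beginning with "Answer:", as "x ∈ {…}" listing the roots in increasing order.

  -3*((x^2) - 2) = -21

Step 1. [-3*((x^2) - 2) = -21] -3·(inner) — divide through by -3, so div: (x^2) - 2 = 7.
Step 2. [(x^2) - 2 = 7] the outer -2 inverts by adding 2. So sub: x^2 = 9.
Step 3. [x^2 = 9] LHS squared, RHS 9 ≥ 0: apply √ (±). So sqrt: x = 3 or -3.

Answer: x ∈ {-3, 3}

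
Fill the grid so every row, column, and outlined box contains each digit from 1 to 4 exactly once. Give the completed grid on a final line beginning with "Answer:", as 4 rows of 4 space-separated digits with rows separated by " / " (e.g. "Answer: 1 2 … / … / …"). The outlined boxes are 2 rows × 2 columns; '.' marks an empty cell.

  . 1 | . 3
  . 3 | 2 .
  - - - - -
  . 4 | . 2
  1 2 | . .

Step 1. [r1c3∈{4}] r1c3's peers cover all but 4 ⇒ r1c3=4.
Step 2. [r3c1∈{3}] r3c1 has the single candidate 3. So r3c1=3.
Step 3. [r2c1∈{4}] r2c1 has the single candidate 4, so r2c1=4.
Step 4. [r1c1∈{2}] only 2 remains possible at r1c1. So r1c1=2.
Step 5. [r4c3∈{3}] nothing but 3 survives at r4c3. So r4c3=3.
Step 6. [r3c3∈{1}] r3c3 is down to just 1 ⇒ r3c3=1.
Step 7. [r2c4∈{1}] r2c4 is down to just 1. So r2c4=1.
Step 8. [r4c4∈{4}] only 4 remains possible at r4c4 ⇒ r4c4=4.

Answer: 2 1 4 3 / 4 3 2 1 / 3 4 1 2 / 1 2 3 4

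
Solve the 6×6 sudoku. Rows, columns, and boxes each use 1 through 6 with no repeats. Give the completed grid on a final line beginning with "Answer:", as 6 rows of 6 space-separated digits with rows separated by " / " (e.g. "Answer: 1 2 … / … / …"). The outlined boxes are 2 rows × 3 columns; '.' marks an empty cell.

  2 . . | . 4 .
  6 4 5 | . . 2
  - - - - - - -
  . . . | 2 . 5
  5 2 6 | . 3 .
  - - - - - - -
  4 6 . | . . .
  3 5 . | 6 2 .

Step 1. [r2c5∈{1}] r2c5 has the single candidate 1, so r2c5=1.
Step 2. [r6c3∈{1}] nothing but 1 survives at r6c3, so r6c3=1.
Step 3. [r1c3∈{3}] r1c3's peers cover all but 3 ⇒ r1c3=3.
Step 4. [r4c4∈{1,4}] col 4 places 4 nowhere but r4c4 ⇒ r4c4=4.
Step 5. [r5c4∈{1,3,5}] 1 has one home in col 4: r5c4. So r5c4=1.
Step 6. [r3c2∈{1,3}] row 3 places 3 nowhere but r3c2 ⇒ r3c2=3.
Step 7. [r1c4∈{5}] nothing but 5 survives at r1c4, so r1c4=5.
Step 8. [r5c6∈{3}] r5c6 is down to just 3 ⇒ r5c6=3.
Step 9. [r4c6∈{1}] r4c6's peers cover all but 1, so r4c6=1.
Step 10. [r1c6∈{6}] r1c6 has the single candidate 6. So r1c6=6.
Step 11. [r3c1∈{1}] nothing but 1 survives at r3c1, so r3c1=1.
Step 12. [r6c6∈{4}] r6c6 has the single candidate 4. So r6c6=4.
Step 13. [r5c3∈{2}] r5c3 is down to just 2 ⇒ r5c3=2.
Step 14. [r5c5∈{5}] nothing but 5 survives at r5c5 ⇒ r5c5=5.
Step 15. [r1c2∈{1}] r1c2's peers cover all but 1 ⇒ r1c2=1.
Step 16. [r2c4∈{3}] r2c4's peers cover all but 3, so r2c4=3.
Step 17. [r3c3∈{4}] only 4 remains possible at r3c3. So r3c3=4.
Step 18. [r3c5∈{6}] r3c5 is down to just 6. So r3c5=6.

Answer: 2 1 3 5 4 6 / 6 4 5 3 1 2 / 1 3 4 2 6 5 / 5 2 6 4 3 1 / 4 6 2 1 5 3 / 3 5 1 6 2 4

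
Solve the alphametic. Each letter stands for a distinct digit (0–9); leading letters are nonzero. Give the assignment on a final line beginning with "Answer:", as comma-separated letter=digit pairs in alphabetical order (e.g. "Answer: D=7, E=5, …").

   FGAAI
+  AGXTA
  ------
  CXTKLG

Step 1. [col 1: I + A ≡ G (mod 10)] no forcing yet in column 1 (carry-in 0); G=2 is free and consistent — try it ⇒ G=2.
Step 2. [col 1: I + A ≡ G (mod 10)] A=5 is one option consistent with column 1 (I + A ≡ G (mod 10), carry-in 0) — take it, so A=5.
Step 3. [C] the sum has 6 digits but both addends have 5; that extra leading digit C is the final carry, namely 1. So C=1.
Step 4. [col 1: I + A ≡ G (mod 10)] in column 1 we have I+A≡G with carry-in 0; given A=5, G=2 and digits 1,2,5 already taken and all letters distinct, that pins I to 7. So I=7.
Step 5. [col 2: A + T ≡ L (mod 10)] L=0 is one option consistent with column 2 (A + T ≡ L (mod 10), carry-in 1) — take it, so L=0.
Step 6. [col 2: A + T ≡ L (mod 10)] in column 2 we have A+T≡L with carry-in 1; given A=5, L=0 and digits 0,1,2,5,7 already taken and all letters distinct, that pins T to 4 ⇒ T=4.
Step 7. [col 3: A + X ≡ K (mod 10)] in column 3 we have A+X≡K with carry-in 1; given A=5 and digits 0,1,2,4,5,7 already taken and all letters distinct, that pins K to 9 ⇒ K=9.
Step 8. [col 3: A + X ≡ K (mod 10)] column 3 reads A+X+carry(1)=K with A=5, K=9; with digits 0,1,2,4,5,7,9 already taken and all letters distinct, the only value for X is 3 ⇒ X=3.
Step 9. [col 5: F + A ≡ X (mod 10)] from column 5 (A=5, X=3, carry-in 0, digits 0,1,2,3,4,5,7,9 already taken and all letters distinct): F must equal 8. So F=8.

Answer: A=5, C=1, F=8, G=2, I=7, K=9, L=0, T=4, X=3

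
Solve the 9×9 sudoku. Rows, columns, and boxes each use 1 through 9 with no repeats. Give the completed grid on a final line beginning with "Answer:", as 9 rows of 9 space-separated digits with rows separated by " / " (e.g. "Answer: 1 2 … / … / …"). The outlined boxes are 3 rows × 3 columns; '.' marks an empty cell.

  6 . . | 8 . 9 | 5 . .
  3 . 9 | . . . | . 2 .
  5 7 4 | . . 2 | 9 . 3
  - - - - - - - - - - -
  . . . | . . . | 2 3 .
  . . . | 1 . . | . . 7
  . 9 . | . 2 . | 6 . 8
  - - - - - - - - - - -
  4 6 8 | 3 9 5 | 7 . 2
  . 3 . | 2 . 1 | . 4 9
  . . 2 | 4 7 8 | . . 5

Step 1. [r6c6∈{3,4,7}] r6c6 is the only open cell in row 6 admitting 4 ⇒ r6c6=4.
Step 2. [r1c3∈{1}] r1c3 has the single candidate 1 ⇒ r1c3=1.
Step 3. [r2c9∈{1,4,6}] col 9 places 6 nowhere but r2c9, so r2c9=6.
Step 4. [r4c9∈{1,4}] r4c9 is the only open cell in col 9 admitting 1. So r4c9=1.
Step 5. [r8c3∈{5,7}] r8c3 is the only open cell in row 8 admitting 5, so r8c3=5.
Step 6. [r9c2∈{1}] r9c2's peers cover all but 1, so r9c2=1.
Step 7. [r2c7∈{1,4,8}] col 7 places 1 nowhere but r2c7, so r2c7=1.
Step 8. [r5c6∈{3,6}] 3 has one home in col 6: r5c6, so r5c6=3.
Step 9. [r4c6∈{6,7}] r4c6 is the only open cell in col 6 admitting 6, so r4c6=6.
Step 10. [r4c3∈{7}] r4c3 is down to just 7, so r4c3=7.
Step 11. [r4c1∈{8}] r4c1 has the single candidate 8, so r4c1=8.
Step 12. [r4c5∈{5}] r4c5's peers cover all but 5, so r4c5=5.
Step 13. [r5c2∈{2,4,5}] across col 2, 5 lands solely at r5c2, so r5c2=5.
Step 14. [r8c5∈{6}] r8c5's peers cover all but 6. So r8c5=6.
Step 15. [r2c5∈{4}] r2c5 has the single candidate 4, so r2c5=4.
Step 16. [r2c6∈{7}] r2c6's peers cover all but 7. So r2c6=7.
Step 17. [r1c5∈{3}] only 3 remains possible at r1c5, so r1c5=3.
Step 18. [r9c8∈{6}] r9c8's peers cover all but 6, so r9c8=6.
Step 19. [r3c8∈{8}] r3c8 is down to just 8, so r3c8=8.
Step 20. [r2c2∈{8}] nothing but 8 survives at r2c2, so r2c2=8.
Step 21. [r5c7∈{4}] only 4 remains possible at r5c7, so r5c7=4.
Step 22. [r7c8∈{1}] r7c8's peers cover all but 1. So r7c8=1.
Step 23. [r1c9∈{4}] r1c9 is down to just 4 ⇒ r1c9=4.
Step 24. [r6c1∈{1}] r6c1 is down to just 1 ⇒ r6c1=1.
Step 25. [r4c2∈{4}] nothing but 4 survives at r4c2. So r4c2=4.
Step 26. [r6c8∈{5}] r6c8 has the single candidate 5. So r6c8=5.
Step 27. [r3c4∈{6}] r3c4 has the single candidate 6. So r3c4=6.
Step 28. [r5c1∈{2}] r5c1 is down to just 2. So r5c1=2.
Step 29. [r3c5∈{1}] r3c5's peers cover all but 1 ⇒ r3c5=1.
Step 30. [r1c8∈{7}] nothing but 7 survives at r1c8. So r1c8=7.
Step 31. [r8c7∈{8}] only 8 remains possible at r8c7, so r8c7=8.
Step 32. [r5c8∈{9}] r5c8's peers cover all but 9, so r5c8=9.
Step 33. [r1c2∈{2}] r1c2's peers cover all but 2, so r1c2=2.
Step 34. [r5c3∈{6}] only 6 remains possible at r5c3. So r5c3=6.
Step 35. [r9c7∈{3}] nothing but 3 survives at r9c7, so r9c7=3.
Step 36. [r6c3∈{3}] r6c3's peers cover all but 3 ⇒ r6c3=3.
Step 37. [r6c4∈{7}] r6c4 has the single candidate 7 ⇒ r6c4=7.
Step 38. [r4c4∈{9}] r4c4's peers cover all but 9 ⇒ r4c4=9.
Step 39. [r8c1∈{7}] r8c1 is down to just 7, so r8c1=7.
Step 40. [r9c1∈{9}] only 9 remains possible at r9c1, so r9c1=9.
Step 41. [r5c5∈{8}] r5c5's peers cover all but 8. So r5c5=8.
Step 42. [r2c4∈{5}] r2c4's peers cover all but 5. So r2c4=5.

Answer: 6 2 1 8 3 9 5 7 4 / 3 8 9 5 4 7 1 2 6 / 5 7 4 6 1 2 9 8 3 / 8 4 7 9 5 6 2 3 1 / 2 5 6 1 8 3 4 9 7 / 1 9 3 7 2 4 6 5 8 / 4 6 8 3 9 5 7 1 2 / 7 3 5 2 6 1 8 4 9 / 9 1 2 4 7 8 3 6 5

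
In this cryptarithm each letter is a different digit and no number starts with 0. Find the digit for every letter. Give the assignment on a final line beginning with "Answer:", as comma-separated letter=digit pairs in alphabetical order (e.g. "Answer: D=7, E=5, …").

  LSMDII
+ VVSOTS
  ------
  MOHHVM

Step 1. [col 1: I + S ≡ M (mod 10)] column 1 (I + S ≡ M (mod 10), carry-in 0) doesn't pin M yet; pick M=3 and continue ⇒ M=3.
Step 2. [col 1: I + S ≡ M (mod 10)] no forcing yet in column 1 (carry-in 0); S=6 is free and consistent — try it ⇒ S=6.
Step 3. [col 1: I + S ≡ M (mod 10)] column 1 reads I+S+carry(0)=M with S=6, M=3; with digits 3,6 already taken and all letters distinct, the only value for I is 7, so I=7.
Step 4. [col 2: I + T ≡ V (mod 10)] several values work for T in column 2 (I + T ≡ V (mod 10), carry-in 1); try T=4, so T=4.
Step 5. [col 2: I + T ≡ V (mod 10)] in column 2 we have I+T≡V with carry-in 1; given I=7, T=4 and digits 3,4,6,7 already taken and all letters distinct, that pins V to 2, so V=2.
Step 6. [col 3: D + O ≡ H (mod 10)] several values work for D in column 3 (D + O ≡ H (mod 10), carry-in 1); try D=0 ⇒ D=0.
Step 7. [col 3: D + O ≡ H (mod 10)] in column 3 we have D+O≡H with carry-in 1; given D=0 and digits 0,2,3,4,6,7 already taken and all letters distinct, that pins H to 9 ⇒ H=9.
Step 8. [col 3: D + O ≡ H (mod 10)] in column 3 we have D+O≡H with carry-in 1; given D=0, H=9 and digits 0,2,3,4,6,7,9 already taken and all letters distinct, that pins O to 8 ⇒ O=8.
Step 9. [col 6: L + V ≡ M (mod 10)] column 6 reads L+V+carry(0)=M with V=2, M=3; with digits 0,2,3,4,6,7,8,9 already taken and all letters distinct, the only value for L is 1. So L=1.

Answer: D=0, H=9, I=7, L=1, M=3, O=8, S=6, T=4, V=2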